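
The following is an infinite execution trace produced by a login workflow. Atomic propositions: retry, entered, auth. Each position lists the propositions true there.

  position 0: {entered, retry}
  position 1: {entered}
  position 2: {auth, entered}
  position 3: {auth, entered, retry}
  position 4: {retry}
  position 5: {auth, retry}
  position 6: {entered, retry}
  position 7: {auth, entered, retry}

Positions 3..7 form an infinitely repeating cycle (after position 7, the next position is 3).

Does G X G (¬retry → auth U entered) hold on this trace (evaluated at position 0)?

Yes

X G (¬retry → auth U entered) holds at every position 0..7, and those are all positions ever visited, so G X G (¬retry → auth U entered) holds.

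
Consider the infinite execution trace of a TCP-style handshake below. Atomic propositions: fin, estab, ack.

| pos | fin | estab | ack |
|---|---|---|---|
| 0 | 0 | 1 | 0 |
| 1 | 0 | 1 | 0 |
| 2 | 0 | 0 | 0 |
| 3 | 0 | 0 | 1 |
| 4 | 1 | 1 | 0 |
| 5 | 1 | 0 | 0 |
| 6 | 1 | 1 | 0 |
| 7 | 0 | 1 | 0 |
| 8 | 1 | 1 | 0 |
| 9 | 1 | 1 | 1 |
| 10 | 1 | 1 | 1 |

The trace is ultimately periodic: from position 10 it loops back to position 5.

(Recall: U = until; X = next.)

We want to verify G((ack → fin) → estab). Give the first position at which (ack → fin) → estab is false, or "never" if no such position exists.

Check (ack → fin) → estab at each position in order: 0 ✓, 1 ✓.
At position 2 the labels are {}, so (ack → fin) → estab is false there. This is the first violation.

2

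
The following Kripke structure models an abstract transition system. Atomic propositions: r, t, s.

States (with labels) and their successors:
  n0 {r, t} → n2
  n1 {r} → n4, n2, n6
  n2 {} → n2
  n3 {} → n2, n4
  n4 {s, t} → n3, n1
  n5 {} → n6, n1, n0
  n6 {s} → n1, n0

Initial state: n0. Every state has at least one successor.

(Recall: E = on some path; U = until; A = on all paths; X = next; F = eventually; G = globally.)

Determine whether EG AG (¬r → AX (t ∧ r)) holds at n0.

States satisfying AG (¬r → AX (t ∧ r)): ∅.
States satisfying EG AG (¬r → AX (t ∧ r)): ∅.
No suitable path/successor from n0 witnesses the formula.
n0 ∉ Sat(EG AG (¬r → AX (t ∧ r))).

No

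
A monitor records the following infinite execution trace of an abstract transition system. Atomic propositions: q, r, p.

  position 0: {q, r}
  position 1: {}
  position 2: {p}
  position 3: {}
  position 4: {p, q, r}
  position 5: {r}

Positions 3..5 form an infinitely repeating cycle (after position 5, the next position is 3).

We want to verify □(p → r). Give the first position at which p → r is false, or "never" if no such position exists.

Check p → r at each position in order: 0 ✓, 1 ✓.
At position 2 the labels are {p}, so p → r is false there. This is the first violation.

2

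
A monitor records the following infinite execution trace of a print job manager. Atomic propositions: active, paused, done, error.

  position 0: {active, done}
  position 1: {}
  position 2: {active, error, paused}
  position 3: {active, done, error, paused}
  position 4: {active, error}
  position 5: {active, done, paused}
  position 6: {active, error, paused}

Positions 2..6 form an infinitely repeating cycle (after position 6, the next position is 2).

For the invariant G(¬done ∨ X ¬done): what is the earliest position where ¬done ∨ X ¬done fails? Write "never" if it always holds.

never

¬done ∨ X ¬done holds at every position 0..6, and those are all the positions the trace ever visits, so the invariant G(¬done ∨ X ¬done) is never violated.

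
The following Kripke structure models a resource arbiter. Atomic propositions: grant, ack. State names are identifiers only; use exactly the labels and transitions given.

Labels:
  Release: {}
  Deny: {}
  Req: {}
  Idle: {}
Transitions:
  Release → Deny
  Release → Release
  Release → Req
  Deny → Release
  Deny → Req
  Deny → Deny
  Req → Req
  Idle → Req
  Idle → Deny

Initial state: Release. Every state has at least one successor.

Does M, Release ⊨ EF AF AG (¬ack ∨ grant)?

Satisfied

States satisfying AF AG (¬ack ∨ grant): {Release, Deny, Req, Idle}.
States satisfying EF AF AG (¬ack ∨ grant): {Release, Deny, Req, Idle}.
Some path from Release reaches a state where AF AG (¬ack ∨ grant) holds.
Release ∈ Sat(EF AF AG (¬ack ∨ grant)).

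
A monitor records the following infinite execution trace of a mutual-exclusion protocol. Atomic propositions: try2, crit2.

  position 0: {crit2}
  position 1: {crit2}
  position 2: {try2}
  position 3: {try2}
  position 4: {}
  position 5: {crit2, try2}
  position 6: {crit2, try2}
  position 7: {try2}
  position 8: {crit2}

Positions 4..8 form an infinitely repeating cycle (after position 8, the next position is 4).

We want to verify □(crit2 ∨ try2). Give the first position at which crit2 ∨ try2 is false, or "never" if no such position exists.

Check crit2 ∨ try2 at each position in order: 0 ✓, 1 ✓, 2 ✓, 3 ✓.
At position 4 the labels are {}, so crit2 ∨ try2 is false there. This is the first violation.

4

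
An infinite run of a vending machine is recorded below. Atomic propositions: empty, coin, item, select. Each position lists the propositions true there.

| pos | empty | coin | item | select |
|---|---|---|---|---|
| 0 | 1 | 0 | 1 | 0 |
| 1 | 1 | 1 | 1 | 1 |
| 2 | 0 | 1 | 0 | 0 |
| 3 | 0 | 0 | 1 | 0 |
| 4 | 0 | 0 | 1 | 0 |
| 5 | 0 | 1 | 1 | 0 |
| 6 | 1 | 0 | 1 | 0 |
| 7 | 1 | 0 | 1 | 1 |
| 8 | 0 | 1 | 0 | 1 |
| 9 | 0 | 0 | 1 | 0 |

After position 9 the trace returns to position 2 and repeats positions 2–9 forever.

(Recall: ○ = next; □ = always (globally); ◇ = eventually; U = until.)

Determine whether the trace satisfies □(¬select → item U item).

Violated

¬select → item U item must hold at every position from 0 onward. It fails at position 2, so □(¬select → item U item) is false.
Positions where ¬select holds: 0, 2, 3, 4, 5, 6, 9.
Check item U item at each: 0→ok, 2→fails, 3→ok, 4→ok, 5→ok, 6→ok, 9→ok.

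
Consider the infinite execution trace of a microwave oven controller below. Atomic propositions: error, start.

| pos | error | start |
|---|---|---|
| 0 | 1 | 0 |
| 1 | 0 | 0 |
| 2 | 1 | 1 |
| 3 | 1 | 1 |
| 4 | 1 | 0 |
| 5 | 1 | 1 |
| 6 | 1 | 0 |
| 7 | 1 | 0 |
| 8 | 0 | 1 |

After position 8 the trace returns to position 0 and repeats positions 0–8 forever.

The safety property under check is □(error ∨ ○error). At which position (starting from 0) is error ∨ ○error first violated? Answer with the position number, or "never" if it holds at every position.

error ∨ ○error holds at every position 0..8, and those are all the positions the trace ever visits, so the invariant □(error ∨ ○error) is never violated.

never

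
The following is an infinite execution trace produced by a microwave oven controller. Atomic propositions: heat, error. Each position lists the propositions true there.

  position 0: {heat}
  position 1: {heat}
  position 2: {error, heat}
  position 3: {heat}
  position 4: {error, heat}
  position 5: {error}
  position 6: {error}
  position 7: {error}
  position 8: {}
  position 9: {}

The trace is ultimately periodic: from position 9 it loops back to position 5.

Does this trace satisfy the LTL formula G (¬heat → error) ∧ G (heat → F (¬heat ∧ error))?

¬heat → error must hold at every position from 0 onward. It fails at position 8, so G (¬heat → error) is false.
Positions where ¬heat holds: 5, 6, 7, 8, 9.
Check error at each: 5→ok, 6→ok, 7→ok, 8→fails, 9→fails.
heat → F (¬heat ∧ error) holds at every position 0..9, and those are all positions ever visited, so G (heat → F (¬heat ∧ error)) holds.
Positions where heat holds: 0, 1, 2, 3, 4.
Check F (¬heat ∧ error) at each: 0→ok, 1→ok, 2→ok, 3→ok, 4→ok.
At position 0: G (¬heat → error) is false; G (heat → F (¬heat ∧ error)) is true; so G (¬heat → error) ∧ G (heat → F (¬heat ∧ error)) is false.

Violated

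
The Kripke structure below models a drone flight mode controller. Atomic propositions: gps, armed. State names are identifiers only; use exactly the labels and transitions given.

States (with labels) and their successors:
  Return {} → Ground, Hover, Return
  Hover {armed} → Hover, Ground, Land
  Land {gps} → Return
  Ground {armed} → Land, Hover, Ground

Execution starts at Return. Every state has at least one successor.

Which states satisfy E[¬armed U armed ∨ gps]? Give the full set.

States satisfying ¬armed: {Return, Land}.
States satisfying armed ∨ gps: {Hover, Land, Ground}.
States satisfying E[¬armed U armed ∨ gps]: {Return, Hover, Land, Ground}.

{Return, Hover, Land, Ground}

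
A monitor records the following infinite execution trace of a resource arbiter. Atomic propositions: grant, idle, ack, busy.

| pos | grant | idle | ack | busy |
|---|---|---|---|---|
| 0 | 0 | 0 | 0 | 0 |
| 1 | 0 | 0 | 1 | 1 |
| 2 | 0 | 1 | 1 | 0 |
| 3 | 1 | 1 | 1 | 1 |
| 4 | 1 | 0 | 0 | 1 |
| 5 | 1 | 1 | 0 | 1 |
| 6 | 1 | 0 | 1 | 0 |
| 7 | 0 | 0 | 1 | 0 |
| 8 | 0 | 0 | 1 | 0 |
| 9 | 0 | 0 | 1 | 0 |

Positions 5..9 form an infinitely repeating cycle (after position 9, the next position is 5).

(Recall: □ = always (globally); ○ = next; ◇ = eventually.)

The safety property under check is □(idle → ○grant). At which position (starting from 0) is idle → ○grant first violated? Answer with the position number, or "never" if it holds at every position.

never

idle → ○grant holds at every position 0..9, and those are all the positions the trace ever visits, so the invariant □(idle → ○grant) is never violated.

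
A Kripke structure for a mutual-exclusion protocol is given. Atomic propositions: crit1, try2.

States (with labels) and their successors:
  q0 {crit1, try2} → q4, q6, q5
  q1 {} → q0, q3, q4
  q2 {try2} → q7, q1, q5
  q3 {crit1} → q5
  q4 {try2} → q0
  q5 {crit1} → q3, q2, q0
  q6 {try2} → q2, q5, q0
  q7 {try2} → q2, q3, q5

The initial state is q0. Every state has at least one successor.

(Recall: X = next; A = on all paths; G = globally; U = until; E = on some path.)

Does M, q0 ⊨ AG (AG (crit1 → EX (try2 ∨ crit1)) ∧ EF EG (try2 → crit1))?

States satisfying AG (AG (crit1 → EX (try2 ∨ crit1)) ∧ EF EG (try2 → crit1)): {q0, q1, q2, q3, q4, q5, q6, q7}.
Every state reachable from q0 satisfies AG (crit1 → EX (try2 ∨ crit1)) ∧ EF EG (try2 → crit1).
q0 ∈ Sat(AG (AG (crit1 → EX (try2 ∨ crit1)) ∧ EF EG (try2 → crit1))).

Yes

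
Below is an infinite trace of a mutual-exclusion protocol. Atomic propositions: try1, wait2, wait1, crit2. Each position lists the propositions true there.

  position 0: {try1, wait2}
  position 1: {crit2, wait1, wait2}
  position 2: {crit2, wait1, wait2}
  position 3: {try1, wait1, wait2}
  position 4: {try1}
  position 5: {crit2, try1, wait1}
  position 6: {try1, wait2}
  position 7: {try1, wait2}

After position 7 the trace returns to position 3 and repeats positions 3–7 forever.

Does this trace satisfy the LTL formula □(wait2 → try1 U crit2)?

wait2 → try1 U crit2 holds at every position 0..7, and those are all positions ever visited, so □(wait2 → try1 U crit2) holds.
Positions where wait2 holds: 0, 1, 2, 3, 6, 7.
Check try1 U crit2 at each: 0→ok, 1→ok, 2→ok, 3→ok, 6→ok, 7→ok.

Satisfied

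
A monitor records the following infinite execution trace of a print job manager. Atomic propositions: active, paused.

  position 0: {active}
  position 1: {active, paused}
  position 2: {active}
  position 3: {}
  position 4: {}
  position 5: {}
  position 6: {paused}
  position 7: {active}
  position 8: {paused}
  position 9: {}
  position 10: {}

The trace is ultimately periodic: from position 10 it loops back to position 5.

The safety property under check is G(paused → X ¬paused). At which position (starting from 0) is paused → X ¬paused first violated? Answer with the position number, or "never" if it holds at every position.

never

paused → X ¬paused holds at every position 0..10, and those are all the positions the trace ever visits, so the invariant G(paused → X ¬paused) is never violated.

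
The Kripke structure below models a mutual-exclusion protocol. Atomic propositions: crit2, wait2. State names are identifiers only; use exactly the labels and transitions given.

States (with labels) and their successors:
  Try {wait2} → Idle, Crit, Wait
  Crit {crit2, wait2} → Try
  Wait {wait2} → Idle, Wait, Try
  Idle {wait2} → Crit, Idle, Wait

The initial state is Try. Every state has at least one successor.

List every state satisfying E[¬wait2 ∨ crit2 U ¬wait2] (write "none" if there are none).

States satisfying ¬wait2 ∨ crit2: {Crit}.
States satisfying ¬wait2: ∅.
States satisfying E[¬wait2 ∨ crit2 U ¬wait2]: ∅.

none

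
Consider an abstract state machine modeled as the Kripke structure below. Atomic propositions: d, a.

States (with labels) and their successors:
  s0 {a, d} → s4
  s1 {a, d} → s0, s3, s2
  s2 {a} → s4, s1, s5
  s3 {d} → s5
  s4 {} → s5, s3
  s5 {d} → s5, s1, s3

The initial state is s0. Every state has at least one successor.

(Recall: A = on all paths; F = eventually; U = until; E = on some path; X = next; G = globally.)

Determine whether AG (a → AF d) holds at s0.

States satisfying a → AF d: {s0, s1, s2, s3, s4, s5}.
States satisfying AG (a → AF d): {s0, s1, s2, s3, s4, s5}.
Every state reachable from s0 satisfies a → AF d.
s0 ∈ Sat(AG (a → AF d)).

Yes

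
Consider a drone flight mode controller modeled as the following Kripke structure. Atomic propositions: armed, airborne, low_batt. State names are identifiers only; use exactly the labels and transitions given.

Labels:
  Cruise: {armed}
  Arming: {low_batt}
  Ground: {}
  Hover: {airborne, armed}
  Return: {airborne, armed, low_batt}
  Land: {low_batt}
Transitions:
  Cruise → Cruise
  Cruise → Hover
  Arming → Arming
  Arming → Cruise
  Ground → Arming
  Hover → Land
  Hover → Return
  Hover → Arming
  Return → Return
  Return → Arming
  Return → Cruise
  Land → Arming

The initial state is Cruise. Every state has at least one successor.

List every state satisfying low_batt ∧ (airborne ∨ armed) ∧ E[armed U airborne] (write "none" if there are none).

{Return}

States satisfying airborne ∨ armed: {Cruise, Hover, Return}.
States satisfying low_batt ∧ (airborne ∨ armed): {Return}.
States satisfying armed: {Cruise, Hover, Return}.
States satisfying airborne: {Hover, Return}.
States satisfying E[armed U airborne]: {Cruise, Hover, Return}.
States satisfying low_batt ∧ (airborne ∨ armed) ∧ E[armed U airborne]: {Return}.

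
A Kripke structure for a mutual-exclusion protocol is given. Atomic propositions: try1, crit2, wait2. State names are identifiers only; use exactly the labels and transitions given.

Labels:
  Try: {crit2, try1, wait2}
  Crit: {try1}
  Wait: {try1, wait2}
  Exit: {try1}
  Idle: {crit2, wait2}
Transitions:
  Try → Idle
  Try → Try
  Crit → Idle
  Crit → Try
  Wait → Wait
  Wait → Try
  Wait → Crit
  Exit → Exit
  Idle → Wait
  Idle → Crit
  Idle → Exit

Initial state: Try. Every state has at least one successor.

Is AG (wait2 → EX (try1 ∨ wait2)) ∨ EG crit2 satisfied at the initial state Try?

States satisfying wait2 → EX (try1 ∨ wait2): {Try, Crit, Wait, Exit, Idle}.
States satisfying AG (wait2 → EX (try1 ∨ wait2)): {Try, Crit, Wait, Exit, Idle}.
States satisfying crit2: {Try, Idle}.
States satisfying EG crit2: {Try}.
States satisfying AG (wait2 → EX (try1 ∨ wait2)) ∨ EG crit2: {Try, Crit, Wait, Exit, Idle}.
Try ∈ Sat(AG (wait2 → EX (try1 ∨ wait2)) ∨ EG crit2).

Satisfied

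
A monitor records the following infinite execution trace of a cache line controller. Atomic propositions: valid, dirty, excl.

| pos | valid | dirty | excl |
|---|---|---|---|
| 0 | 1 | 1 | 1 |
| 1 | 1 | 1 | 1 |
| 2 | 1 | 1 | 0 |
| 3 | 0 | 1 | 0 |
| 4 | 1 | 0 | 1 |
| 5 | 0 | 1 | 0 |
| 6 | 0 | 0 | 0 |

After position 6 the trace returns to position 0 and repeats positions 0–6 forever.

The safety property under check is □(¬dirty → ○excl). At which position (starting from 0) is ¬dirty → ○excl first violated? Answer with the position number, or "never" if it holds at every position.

4

Check ¬dirty → ○excl at each position in order: 0 ✓, 1 ✓, 2 ✓, 3 ✓.
At position 4 the labels are {excl, valid} and the next position 5 has {dirty}, so ¬dirty → ○excl is false there. This is the first violation.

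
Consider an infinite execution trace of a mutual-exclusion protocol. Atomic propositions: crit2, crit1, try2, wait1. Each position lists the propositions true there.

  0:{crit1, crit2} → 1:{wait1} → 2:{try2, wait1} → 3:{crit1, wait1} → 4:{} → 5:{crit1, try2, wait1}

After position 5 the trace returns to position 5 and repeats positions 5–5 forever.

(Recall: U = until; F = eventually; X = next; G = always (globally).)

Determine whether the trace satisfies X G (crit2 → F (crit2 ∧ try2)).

Yes

The position after 0 is 1; G (crit2 → F (crit2 ∧ try2)) is true there.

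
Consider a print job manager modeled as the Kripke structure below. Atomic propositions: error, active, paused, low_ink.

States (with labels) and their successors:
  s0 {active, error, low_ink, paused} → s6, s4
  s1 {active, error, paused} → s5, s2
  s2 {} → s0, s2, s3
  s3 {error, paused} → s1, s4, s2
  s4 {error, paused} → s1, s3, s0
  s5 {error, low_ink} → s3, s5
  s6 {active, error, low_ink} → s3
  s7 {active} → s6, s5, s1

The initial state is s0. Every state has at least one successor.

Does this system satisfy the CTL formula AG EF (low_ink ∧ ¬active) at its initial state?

States satisfying EF (low_ink ∧ ¬active): {s0, s1, s2, s3, s4, s5, s6, s7}.
States satisfying AG EF (low_ink ∧ ¬active): {s0, s1, s2, s3, s4, s5, s6, s7}.
Every state reachable from s0 satisfies EF (low_ink ∧ ¬active).
s0 ∈ Sat(AG EF (low_ink ∧ ¬active)).

Yes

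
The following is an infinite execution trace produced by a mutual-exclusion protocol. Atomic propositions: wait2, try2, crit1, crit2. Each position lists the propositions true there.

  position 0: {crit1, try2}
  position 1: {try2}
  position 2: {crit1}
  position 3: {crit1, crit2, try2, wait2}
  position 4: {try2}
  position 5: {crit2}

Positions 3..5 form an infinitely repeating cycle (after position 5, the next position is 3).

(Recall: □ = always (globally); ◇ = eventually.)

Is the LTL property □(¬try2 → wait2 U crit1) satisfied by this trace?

¬try2 → wait2 U crit1 must hold at every position from 0 onward. It fails at position 5, so □(¬try2 → wait2 U crit1) is false.
Positions where ¬try2 holds: 2, 5.
Check wait2 U crit1 at each: 2→ok, 5→fails.

Does not hold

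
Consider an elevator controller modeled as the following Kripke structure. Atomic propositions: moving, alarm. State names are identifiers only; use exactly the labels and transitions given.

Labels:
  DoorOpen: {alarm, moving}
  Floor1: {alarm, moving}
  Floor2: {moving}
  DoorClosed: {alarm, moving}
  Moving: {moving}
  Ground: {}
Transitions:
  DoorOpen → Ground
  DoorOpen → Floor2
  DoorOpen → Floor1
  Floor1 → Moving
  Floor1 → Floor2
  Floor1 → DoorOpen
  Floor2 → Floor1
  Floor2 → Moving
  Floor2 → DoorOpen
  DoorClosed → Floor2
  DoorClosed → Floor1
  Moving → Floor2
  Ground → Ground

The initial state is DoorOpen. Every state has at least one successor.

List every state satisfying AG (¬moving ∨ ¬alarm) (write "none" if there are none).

States satisfying ¬moving ∨ ¬alarm: {Floor2, Moving, Ground}.
States satisfying AG (¬moving ∨ ¬alarm): {Ground}.

{Ground}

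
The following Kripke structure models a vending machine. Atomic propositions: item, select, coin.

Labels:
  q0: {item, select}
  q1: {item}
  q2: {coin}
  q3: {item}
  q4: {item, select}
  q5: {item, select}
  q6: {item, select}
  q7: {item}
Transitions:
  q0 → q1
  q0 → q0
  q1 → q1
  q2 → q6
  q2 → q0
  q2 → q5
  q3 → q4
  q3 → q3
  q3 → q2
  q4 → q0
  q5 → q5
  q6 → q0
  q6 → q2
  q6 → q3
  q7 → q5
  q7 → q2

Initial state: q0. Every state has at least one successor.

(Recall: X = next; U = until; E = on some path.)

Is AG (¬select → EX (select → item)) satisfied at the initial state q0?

States satisfying ¬select → EX (select → item): {q0, q1, q2, q3, q4, q5, q6, q7}.
States satisfying AG (¬select → EX (select → item)): {q0, q1, q2, q3, q4, q5, q6, q7}.
Every state reachable from q0 satisfies ¬select → EX (select → item).
q0 ∈ Sat(AG (¬select → EX (select → item))).

Yes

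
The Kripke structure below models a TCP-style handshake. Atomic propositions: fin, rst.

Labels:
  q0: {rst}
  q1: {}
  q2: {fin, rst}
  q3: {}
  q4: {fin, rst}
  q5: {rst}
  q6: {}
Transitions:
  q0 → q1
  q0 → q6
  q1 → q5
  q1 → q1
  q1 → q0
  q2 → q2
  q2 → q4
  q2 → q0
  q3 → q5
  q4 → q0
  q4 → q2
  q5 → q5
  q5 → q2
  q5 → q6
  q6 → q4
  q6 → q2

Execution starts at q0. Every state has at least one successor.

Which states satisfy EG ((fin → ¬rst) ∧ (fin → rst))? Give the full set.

{q0, q1, q3, q5}

States satisfying (fin → ¬rst) ∧ (fin → rst): {q0, q1, q3, q5, q6}.
States satisfying EG ((fin → ¬rst) ∧ (fin → rst)): {q0, q1, q3, q5}.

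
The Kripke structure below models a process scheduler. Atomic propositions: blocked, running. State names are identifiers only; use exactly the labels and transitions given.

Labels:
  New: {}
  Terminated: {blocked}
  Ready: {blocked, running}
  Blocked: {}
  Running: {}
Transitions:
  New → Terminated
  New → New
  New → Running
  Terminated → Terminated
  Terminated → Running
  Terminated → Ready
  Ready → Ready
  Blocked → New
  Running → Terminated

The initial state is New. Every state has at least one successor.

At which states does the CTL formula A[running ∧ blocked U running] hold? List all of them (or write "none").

{Ready}

States satisfying running ∧ blocked: {Ready}.
States satisfying running: {Ready}.
States satisfying A[running ∧ blocked U running]: {Ready}.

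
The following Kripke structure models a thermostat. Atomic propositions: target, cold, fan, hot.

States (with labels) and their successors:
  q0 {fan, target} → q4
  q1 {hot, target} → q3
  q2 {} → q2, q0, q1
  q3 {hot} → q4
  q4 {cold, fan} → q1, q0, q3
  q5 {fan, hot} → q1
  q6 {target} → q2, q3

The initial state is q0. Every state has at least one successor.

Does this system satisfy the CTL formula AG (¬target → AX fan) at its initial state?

Violated

States satisfying ¬target → AX fan: {q0, q1, q3, q6}.
States satisfying AG (¬target → AX fan): ∅.
q4 is reachable from q0 and violates ¬target → AX fan, so AG fails at q0.
q0 ∉ Sat(AG (¬target → AX fan)).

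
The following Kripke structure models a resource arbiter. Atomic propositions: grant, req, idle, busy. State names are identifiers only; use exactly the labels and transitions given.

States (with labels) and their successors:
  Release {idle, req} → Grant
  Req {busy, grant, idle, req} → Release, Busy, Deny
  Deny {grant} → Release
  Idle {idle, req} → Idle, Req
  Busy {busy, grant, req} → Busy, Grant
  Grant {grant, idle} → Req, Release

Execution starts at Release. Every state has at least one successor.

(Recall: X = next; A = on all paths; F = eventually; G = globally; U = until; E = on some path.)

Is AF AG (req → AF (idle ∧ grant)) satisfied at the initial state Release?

States satisfying AG (req → AF (idle ∧ grant)): ∅.
States satisfying AF AG (req → AF (idle ∧ grant)): ∅.
There is a path from Release along which AG (req → AF (idle ∧ grant)) never holds.
Release ∉ Sat(AF AG (req → AF (idle ∧ grant))).

Violated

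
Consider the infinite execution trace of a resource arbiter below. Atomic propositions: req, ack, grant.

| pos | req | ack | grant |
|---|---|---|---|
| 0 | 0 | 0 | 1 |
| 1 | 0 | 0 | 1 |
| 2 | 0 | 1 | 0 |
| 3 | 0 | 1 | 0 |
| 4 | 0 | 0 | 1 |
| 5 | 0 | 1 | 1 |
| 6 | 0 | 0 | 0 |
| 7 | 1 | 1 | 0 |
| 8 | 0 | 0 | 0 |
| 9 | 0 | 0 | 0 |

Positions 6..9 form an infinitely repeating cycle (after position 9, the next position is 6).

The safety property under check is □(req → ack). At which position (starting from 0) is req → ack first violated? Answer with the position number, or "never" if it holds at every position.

req → ack holds at every position 0..9, and those are all the positions the trace ever visits, so the invariant □(req → ack) is never violated.

never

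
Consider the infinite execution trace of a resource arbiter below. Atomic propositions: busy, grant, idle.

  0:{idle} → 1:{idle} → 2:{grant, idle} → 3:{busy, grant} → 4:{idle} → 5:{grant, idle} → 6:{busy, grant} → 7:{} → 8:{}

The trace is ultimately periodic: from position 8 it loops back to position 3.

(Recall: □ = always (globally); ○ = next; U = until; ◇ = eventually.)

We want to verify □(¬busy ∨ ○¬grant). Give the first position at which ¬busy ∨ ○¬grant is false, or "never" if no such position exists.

¬busy ∨ ○¬grant holds at every position 0..8, and those are all the positions the trace ever visits, so the invariant □(¬busy ∨ ○¬grant) is never violated.

never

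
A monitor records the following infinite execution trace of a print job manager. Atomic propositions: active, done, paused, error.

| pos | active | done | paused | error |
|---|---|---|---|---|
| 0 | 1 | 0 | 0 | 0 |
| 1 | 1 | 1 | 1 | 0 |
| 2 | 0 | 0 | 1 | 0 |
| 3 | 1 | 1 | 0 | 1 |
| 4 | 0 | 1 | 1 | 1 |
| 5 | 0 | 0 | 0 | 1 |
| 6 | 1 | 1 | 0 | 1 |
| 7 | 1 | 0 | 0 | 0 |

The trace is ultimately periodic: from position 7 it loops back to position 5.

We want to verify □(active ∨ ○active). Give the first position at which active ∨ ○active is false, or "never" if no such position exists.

4

Check active ∨ ○active at each position in order: 0 ✓, 1 ✓, 2 ✓, 3 ✓.
At position 4 the labels are {done, error, paused} and the next position 5 has {error}, so active ∨ ○active is false there. This is the first violation.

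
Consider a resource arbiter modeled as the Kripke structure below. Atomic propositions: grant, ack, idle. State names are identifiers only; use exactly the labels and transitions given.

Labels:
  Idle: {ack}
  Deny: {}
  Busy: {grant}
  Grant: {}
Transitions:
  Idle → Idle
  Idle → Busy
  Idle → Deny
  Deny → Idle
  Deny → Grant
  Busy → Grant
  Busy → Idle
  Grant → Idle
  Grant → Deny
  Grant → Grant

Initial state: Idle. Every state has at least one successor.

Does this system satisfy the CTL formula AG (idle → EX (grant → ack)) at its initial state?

Satisfied

States satisfying idle → EX (grant → ack): {Idle, Deny, Busy, Grant}.
States satisfying AG (idle → EX (grant → ack)): {Idle, Deny, Busy, Grant}.
Every state reachable from Idle satisfies idle → EX (grant → ack).
Idle ∈ Sat(AG (idle → EX (grant → ack))).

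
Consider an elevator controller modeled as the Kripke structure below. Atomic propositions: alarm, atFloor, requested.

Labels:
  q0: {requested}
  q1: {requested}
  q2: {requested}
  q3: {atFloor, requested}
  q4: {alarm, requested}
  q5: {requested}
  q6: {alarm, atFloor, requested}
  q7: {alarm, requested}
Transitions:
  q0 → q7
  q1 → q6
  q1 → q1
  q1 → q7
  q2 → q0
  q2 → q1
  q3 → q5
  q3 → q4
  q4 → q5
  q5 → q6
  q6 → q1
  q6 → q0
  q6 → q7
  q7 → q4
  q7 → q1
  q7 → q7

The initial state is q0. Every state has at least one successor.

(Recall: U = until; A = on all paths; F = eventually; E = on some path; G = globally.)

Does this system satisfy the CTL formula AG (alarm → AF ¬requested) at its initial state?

States satisfying alarm → AF ¬requested: {q0, q1, q2, q3, q5}.
States satisfying AG (alarm → AF ¬requested): ∅.
q4 is reachable from q0 and violates alarm → AF ¬requested, so AG fails at q0.
q0 ∉ Sat(AG (alarm → AF ¬requested)).

Violated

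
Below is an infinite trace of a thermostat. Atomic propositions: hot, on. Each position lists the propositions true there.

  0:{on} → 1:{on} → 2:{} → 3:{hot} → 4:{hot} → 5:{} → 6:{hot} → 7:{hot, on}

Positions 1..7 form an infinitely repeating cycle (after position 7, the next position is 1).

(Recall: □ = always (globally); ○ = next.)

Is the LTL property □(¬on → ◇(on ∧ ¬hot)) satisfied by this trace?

¬on → ◇(on ∧ ¬hot) holds at every position 0..7, and those are all positions ever visited, so □(¬on → ◇(on ∧ ¬hot)) holds.
Positions where ¬on holds: 2, 3, 4, 5, 6.
Check ◇(on ∧ ¬hot) at each: 2→ok, 3→ok, 4→ok, 5→ok, 6→ok.

Satisfied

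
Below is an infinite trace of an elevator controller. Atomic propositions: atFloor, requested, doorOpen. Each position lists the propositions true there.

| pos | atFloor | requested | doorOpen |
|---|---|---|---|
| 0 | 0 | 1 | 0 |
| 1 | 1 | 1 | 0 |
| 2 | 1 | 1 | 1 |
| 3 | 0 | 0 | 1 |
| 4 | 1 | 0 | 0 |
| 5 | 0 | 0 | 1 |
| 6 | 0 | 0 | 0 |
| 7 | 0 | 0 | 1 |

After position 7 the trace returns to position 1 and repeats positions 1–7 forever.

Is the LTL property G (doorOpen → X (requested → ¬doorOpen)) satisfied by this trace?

Holds

doorOpen → X (requested → ¬doorOpen) holds at every position 0..7, and those are all positions ever visited, so G (doorOpen → X (requested → ¬doorOpen)) holds.
Positions where doorOpen holds: 2, 3, 5, 7.
Check X (requested → ¬doorOpen) at each: 2→ok, 3→ok, 5→ok, 7→ok.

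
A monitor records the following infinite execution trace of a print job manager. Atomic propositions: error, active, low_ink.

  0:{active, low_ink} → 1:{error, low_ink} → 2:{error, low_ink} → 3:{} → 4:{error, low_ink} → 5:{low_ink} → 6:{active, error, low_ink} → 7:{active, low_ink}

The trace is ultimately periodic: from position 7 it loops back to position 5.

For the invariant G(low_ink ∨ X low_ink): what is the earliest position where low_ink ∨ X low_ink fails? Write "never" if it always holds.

low_ink ∨ X low_ink holds at every position 0..7, and those are all the positions the trace ever visits, so the invariant G(low_ink ∨ X low_ink) is never violated.

never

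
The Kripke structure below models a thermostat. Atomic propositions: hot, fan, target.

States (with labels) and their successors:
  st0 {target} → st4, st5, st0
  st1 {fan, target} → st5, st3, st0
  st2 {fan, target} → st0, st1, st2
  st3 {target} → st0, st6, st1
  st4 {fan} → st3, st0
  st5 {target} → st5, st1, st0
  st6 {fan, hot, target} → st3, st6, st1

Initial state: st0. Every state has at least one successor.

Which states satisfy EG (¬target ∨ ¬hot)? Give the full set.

States satisfying ¬target ∨ ¬hot: {st0, st1, st2, st3, st4, st5}.
States satisfying EG (¬target ∨ ¬hot): {st0, st1, st2, st3, st4, st5}.

{st0, st1, st2, st3, st4, st5}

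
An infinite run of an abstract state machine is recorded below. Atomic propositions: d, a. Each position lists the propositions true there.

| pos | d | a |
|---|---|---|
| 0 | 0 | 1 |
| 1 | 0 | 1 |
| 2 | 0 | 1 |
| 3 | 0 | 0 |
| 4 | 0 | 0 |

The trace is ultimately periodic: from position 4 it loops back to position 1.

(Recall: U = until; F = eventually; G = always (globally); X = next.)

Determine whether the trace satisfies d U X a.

Walking from position 0: X a first holds at position 0, and d holds at every earlier position along the way, so d U X a holds.

Satisfied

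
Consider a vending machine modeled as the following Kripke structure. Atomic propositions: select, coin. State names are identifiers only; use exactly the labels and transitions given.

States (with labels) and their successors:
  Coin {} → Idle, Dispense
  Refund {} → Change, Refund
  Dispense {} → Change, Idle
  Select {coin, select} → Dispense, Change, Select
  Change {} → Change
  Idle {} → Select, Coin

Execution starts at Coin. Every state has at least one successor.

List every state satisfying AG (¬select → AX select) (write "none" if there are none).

States satisfying ¬select → AX select: {Select}.
States satisfying AG (¬select → AX select): ∅.

none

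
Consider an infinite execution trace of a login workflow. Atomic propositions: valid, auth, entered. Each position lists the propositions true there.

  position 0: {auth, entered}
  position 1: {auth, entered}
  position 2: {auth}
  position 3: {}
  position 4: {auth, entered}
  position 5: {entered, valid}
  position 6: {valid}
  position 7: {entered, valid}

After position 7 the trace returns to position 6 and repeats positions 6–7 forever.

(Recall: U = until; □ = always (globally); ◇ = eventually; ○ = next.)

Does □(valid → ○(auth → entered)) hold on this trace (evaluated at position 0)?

Holds

valid → ○(auth → entered) holds at every position 0..7, and those are all positions ever visited, so □(valid → ○(auth → entered)) holds.
Positions where valid holds: 5, 6, 7.
Check ○(auth → entered) at each: 5→ok, 6→ok, 7→ok.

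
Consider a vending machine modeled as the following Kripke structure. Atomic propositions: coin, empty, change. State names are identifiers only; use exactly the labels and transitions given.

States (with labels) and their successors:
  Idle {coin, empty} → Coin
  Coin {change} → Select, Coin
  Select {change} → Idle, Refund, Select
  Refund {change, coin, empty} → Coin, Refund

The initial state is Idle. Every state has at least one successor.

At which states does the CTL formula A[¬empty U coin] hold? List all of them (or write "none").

States satisfying ¬empty: {Coin, Select}.
States satisfying coin: {Idle, Refund}.
States satisfying A[¬empty U coin]: {Idle, Refund}.

{Idle, Refund}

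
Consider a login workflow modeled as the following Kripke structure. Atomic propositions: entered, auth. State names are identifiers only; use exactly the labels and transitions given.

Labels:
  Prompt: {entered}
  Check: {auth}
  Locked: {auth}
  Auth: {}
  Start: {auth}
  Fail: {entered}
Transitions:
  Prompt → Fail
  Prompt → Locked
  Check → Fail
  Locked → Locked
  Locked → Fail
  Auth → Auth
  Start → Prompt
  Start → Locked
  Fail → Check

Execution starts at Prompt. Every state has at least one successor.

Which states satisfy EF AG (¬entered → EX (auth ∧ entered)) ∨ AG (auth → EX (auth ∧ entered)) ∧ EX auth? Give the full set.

none

States satisfying AG (¬entered → EX (auth ∧ entered)): ∅.
States satisfying EF AG (¬entered → EX (auth ∧ entered)): ∅.
States satisfying auth → EX (auth ∧ entered): {Prompt, Auth, Fail}.
States satisfying AG (auth → EX (auth ∧ entered)): {Auth}.
States satisfying auth: {Check, Locked, Start}.
States satisfying EX auth: {Prompt, Locked, Start, Fail}.
States satisfying AG (auth → EX (auth ∧ entered)) ∧ EX auth: ∅.
States satisfying EF AG (¬entered → EX (auth ∧ entered)) ∨ AG (auth → EX (auth ∧ entered)) ∧ EX auth: ∅.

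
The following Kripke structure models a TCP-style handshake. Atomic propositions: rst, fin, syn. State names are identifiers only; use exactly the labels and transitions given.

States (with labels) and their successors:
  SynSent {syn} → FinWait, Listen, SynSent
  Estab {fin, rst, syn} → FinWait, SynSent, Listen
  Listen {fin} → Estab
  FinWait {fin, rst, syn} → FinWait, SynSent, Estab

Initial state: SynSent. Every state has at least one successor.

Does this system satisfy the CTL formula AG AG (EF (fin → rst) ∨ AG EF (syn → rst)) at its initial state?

Yes

States satisfying AG (EF (fin → rst) ∨ AG EF (syn → rst)): {SynSent, Estab, Listen, FinWait}.
States satisfying AG AG (EF (fin → rst) ∨ AG EF (syn → rst)): {SynSent, Estab, Listen, FinWait}.
Every state reachable from SynSent satisfies AG (EF (fin → rst) ∨ AG EF (syn → rst)).
SynSent ∈ Sat(AG AG (EF (fin → rst) ∨ AG EF (syn → rst))).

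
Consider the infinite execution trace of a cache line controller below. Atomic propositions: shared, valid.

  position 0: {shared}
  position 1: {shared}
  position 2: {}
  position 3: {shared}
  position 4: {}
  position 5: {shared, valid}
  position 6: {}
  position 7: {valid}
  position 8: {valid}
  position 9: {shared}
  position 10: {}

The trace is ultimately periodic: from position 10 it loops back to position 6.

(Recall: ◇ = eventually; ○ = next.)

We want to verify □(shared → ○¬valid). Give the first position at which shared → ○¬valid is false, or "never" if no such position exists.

never

shared → ○¬valid holds at every position 0..10, and those are all the positions the trace ever visits, so the invariant □(shared → ○¬valid) is never violated.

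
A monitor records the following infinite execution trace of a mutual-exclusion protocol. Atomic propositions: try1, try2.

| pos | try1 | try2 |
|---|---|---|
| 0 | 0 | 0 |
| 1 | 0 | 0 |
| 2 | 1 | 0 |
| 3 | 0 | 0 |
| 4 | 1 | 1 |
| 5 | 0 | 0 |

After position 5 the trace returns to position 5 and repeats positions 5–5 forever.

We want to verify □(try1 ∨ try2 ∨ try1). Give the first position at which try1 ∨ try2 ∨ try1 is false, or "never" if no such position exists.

0

At position 0 the labels are {}, so try1 ∨ try2 ∨ try1 is false there. This is the first violation.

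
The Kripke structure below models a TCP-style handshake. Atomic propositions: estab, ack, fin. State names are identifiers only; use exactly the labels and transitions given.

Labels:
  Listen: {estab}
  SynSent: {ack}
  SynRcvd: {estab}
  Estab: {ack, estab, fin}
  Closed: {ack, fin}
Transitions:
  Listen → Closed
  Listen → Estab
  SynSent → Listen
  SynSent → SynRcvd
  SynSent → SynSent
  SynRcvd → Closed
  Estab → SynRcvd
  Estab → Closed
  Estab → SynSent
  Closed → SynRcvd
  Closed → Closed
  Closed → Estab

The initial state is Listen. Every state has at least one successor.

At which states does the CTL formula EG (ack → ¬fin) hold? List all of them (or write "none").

States satisfying ack → ¬fin: {Listen, SynSent, SynRcvd}.
States satisfying EG (ack → ¬fin): {SynSent}.

{SynSent}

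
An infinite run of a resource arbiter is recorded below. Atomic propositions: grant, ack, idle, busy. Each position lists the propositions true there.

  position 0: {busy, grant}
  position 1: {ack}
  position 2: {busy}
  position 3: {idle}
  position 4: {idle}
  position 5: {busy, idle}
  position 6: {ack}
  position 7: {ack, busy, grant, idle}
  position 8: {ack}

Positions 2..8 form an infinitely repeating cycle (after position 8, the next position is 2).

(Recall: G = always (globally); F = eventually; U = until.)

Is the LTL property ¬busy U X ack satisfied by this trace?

Walking from position 0: X ack first holds at position 0, and ¬busy holds at every earlier position along the way, so ¬busy U X ack holds.

Yes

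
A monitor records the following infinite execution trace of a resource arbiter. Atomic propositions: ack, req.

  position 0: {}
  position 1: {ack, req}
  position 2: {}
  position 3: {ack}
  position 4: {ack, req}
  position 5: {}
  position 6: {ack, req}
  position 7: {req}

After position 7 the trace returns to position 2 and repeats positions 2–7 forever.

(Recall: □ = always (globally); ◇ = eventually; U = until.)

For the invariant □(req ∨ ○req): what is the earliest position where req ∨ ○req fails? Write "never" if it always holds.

Check req ∨ ○req at each position in order: 0 ✓, 1 ✓.
At position 2 the labels are {} and the next position 3 has {ack}, so req ∨ ○req is false there. This is the first violation.

2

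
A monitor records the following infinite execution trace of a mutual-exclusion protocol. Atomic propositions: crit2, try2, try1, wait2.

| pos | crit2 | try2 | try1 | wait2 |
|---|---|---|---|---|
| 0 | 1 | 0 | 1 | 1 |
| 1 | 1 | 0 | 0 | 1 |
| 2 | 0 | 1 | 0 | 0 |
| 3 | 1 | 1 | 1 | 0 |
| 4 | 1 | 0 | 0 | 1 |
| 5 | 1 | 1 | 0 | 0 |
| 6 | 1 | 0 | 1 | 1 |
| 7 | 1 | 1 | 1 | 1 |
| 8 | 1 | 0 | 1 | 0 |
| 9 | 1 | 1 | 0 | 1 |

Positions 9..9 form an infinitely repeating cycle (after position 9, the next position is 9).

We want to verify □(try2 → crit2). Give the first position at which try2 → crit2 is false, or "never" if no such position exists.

2

Check try2 → crit2 at each position in order: 0 ✓, 1 ✓.
At position 2 the labels are {try2}, so try2 → crit2 is false there. This is the first violation.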